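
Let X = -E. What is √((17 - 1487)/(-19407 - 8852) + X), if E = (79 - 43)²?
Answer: I*√21120542454/4037 ≈ 35.999*I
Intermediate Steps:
E = 1296 (E = 36² = 1296)
X = -1296 (X = -1*1296 = -1296)
√((17 - 1487)/(-19407 - 8852) + X) = √((17 - 1487)/(-19407 - 8852) - 1296) = √(-1470/(-28259) - 1296) = √(-1470*(-1/28259) - 1296) = √(210/4037 - 1296) = √(-5231742/4037) = I*√21120542454/4037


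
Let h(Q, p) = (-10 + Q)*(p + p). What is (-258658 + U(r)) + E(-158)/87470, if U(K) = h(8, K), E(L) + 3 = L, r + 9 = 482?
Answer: -22790308661/87470 ≈ -2.6055e+5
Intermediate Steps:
r = 473 (r = -9 + 482 = 473)
E(L) = -3 + L
h(Q, p) = 2*p*(-10 + Q) (h(Q, p) = (-10 + Q)*(2*p) = 2*p*(-10 + Q))
U(K) = -4*K (U(K) = 2*K*(-10 + 8) = 2*K*(-2) = -4*K)
(-258658 + U(r)) + E(-158)/87470 = (-258658 - 4*473) + (-3 - 158)/87470 = (-258658 - 1892) - 161*1/87470 = -260550 - 161/87470 = -22790308661/87470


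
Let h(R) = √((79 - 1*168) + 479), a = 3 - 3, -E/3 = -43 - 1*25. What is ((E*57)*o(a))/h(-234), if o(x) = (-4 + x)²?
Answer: 31008*√390/65 ≈ 9420.9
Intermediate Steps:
E = 204 (E = -3*(-43 - 1*25) = -3*(-43 - 25) = -3*(-68) = 204)
a = 0
h(R) = √390 (h(R) = √((79 - 168) + 479) = √(-89 + 479) = √390)
((E*57)*o(a))/h(-234) = ((204*57)*(-4 + 0)²)/(√390) = (11628*(-4)²)*(√390/390) = (11628*16)*(√390/390) = 186048*(√390/390) = 31008*√390/65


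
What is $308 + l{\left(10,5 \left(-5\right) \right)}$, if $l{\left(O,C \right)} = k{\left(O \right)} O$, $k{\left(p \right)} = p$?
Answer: $408$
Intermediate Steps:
$l{\left(O,C \right)} = O^{2}$ ($l{\left(O,C \right)} = O O = O^{2}$)
$308 + l{\left(10,5 \left(-5\right) \right)} = 308 + 10^{2} = 308 + 100 = 408$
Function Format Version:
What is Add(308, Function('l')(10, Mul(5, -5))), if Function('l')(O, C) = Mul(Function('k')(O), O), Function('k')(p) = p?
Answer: 408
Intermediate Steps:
Function('l')(O, C) = Pow(O, 2) (Function('l')(O, C) = Mul(O, O) = Pow(O, 2))
Add(308, Function('l')(10, Mul(5, -5))) = Add(308, Pow(10, 2)) = Add(308, 100) = 408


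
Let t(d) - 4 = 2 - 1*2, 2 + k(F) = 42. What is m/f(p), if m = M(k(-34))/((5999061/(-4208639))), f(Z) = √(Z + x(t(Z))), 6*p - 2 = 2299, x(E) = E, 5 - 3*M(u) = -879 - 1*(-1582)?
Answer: 2937630022*√62/2789563365 ≈ 8.2919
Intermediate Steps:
k(F) = 40 (k(F) = -2 + 42 = 40)
t(d) = 4 (t(d) = 4 + (2 - 1*2) = 4 + (2 - 2) = 4 + 0 = 4)
M(u) = -698/3 (M(u) = 5/3 - (-879 - 1*(-1582))/3 = 5/3 - (-879 + 1582)/3 = 5/3 - ⅓*703 = 5/3 - 703/3 = -698/3)
p = 767/2 (p = ⅓ + (⅙)*2299 = ⅓ + 2299/6 = 767/2 ≈ 383.50)
f(Z) = √(4 + Z) (f(Z) = √(Z + 4) = √(4 + Z))
m = 2937630022/17997183 (m = -698/(3*(5999061/(-4208639))) = -698/(3*(5999061*(-1/4208639))) = -698/(3*(-5999061/4208639)) = -698/3*(-4208639/5999061) = 2937630022/17997183 ≈ 163.23)
m/f(p) = 2937630022/(17997183*(√(4 + 767/2))) = 2937630022/(17997183*(√(775/2))) = 2937630022/(17997183*((5*√62/2))) = 2937630022*(√62/155)/17997183 = 2937630022*√62/2789563365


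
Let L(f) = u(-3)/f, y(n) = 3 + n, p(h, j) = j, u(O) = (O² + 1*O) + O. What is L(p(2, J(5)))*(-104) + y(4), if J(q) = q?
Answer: -277/5 ≈ -55.400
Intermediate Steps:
u(O) = O² + 2*O (u(O) = (O² + O) + O = (O + O²) + O = O² + 2*O)
L(f) = 3/f (L(f) = (-3*(2 - 3))/f = (-3*(-1))/f = 3/f)
L(p(2, J(5)))*(-104) + y(4) = (3/5)*(-104) + (3 + 4) = (3*(⅕))*(-104) + 7 = (⅗)*(-104) + 7 = -312/5 + 7 = -277/5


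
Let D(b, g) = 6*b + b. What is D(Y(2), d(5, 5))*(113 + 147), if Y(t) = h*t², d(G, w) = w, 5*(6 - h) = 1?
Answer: 42224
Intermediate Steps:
h = 29/5 (h = 6 - ⅕*1 = 6 - ⅕ = 29/5 ≈ 5.8000)
Y(t) = 29*t²/5
D(b, g) = 7*b
D(Y(2), d(5, 5))*(113 + 147) = (7*((29/5)*2²))*(113 + 147) = (7*((29/5)*4))*260 = (7*(116/5))*260 = (812/5)*260 = 42224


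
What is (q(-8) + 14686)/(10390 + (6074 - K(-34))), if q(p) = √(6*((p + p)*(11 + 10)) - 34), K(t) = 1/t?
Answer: 499324/559777 + 170*I*√82/559777 ≈ 0.892 + 0.0027501*I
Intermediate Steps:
q(p) = √(-34 + 252*p) (q(p) = √(6*((2*p)*21) - 34) = √(6*(42*p) - 34) = √(252*p - 34) = √(-34 + 252*p))
(q(-8) + 14686)/(10390 + (6074 - K(-34))) = (√(-34 + 252*(-8)) + 14686)/(10390 + (6074 - 1/(-34))) = (√(-34 - 2016) + 14686)/(10390 + (6074 - 1*(-1/34))) = (√(-2050) + 14686)/(10390 + (6074 + 1/34)) = (5*I*√82 + 14686)/(10390 + 206517/34) = (14686 + 5*I*√82)/(559777/34) = (14686 + 5*I*√82)*(34/559777) = 499324/559777 + 170*I*√82/559777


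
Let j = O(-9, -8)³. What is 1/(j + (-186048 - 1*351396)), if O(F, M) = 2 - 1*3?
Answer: -1/537445 ≈ -1.8607e-6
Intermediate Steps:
O(F, M) = -1 (O(F, M) = 2 - 3 = -1)
j = -1 (j = (-1)³ = -1)
1/(j + (-186048 - 1*351396)) = 1/(-1 + (-186048 - 1*351396)) = 1/(-1 + (-186048 - 351396)) = 1/(-1 - 537444) = 1/(-537445) = -1/537445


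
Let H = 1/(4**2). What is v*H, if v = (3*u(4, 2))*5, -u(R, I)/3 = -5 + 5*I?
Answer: -225/16 ≈ -14.063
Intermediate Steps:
u(R, I) = 15 - 15*I (u(R, I) = -3*(-5 + 5*I) = 15 - 15*I)
v = -225 (v = (3*(15 - 15*2))*5 = (3*(15 - 30))*5 = (3*(-15))*5 = -45*5 = -225)
H = 1/16 ≈ 0.062500
v*H = -225*1/16 = -225/16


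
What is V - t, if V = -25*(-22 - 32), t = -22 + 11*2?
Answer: 1350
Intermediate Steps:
t = 0 (t = -22 + 22 = 0)
V = 1350 (V = -25*(-54) = 1350)
V - t = 1350 - 1*0 = 1350 + 0 = 1350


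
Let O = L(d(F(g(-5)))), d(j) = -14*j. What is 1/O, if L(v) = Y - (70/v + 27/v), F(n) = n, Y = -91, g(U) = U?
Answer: -70/6467 ≈ -0.010824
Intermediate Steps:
L(v) = -91 - 97/v (L(v) = -91 - (70/v + 27/v) = -91 - 97/v)
O = -6467/70 (O = -91 - 97/((-14*(-5))) = -91 - 97/70 = -6467/70 ≈ -92.386)
1/O = 1/(-6467/70) = -70/6467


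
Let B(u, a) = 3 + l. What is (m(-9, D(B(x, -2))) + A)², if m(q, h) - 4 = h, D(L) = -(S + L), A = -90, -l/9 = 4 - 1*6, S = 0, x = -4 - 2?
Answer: 11449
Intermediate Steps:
x = -6
l = 18 (l = -9*(4 - 1*6) = -9*(4 - 6) = -9*(-2) = 18)
B(u, a) = 21 (B(u, a) = 3 + 18 = 21)
D(L) = -L (D(L) = -(0 + L) = -L)
m(q, h) = 4 + h
(m(-9, D(B(x, -2))) + A)² = ((4 - 1*21) - 90)² = ((4 - 21) - 90)² = (-17 - 90)² = (-107)² = 11449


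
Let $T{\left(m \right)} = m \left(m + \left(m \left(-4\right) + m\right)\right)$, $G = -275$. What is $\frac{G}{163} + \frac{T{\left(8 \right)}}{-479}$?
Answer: $- \frac{110861}{78077} \approx -1.4199$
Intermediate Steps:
$T{\left(m \right)} = - 2 m^{2}$ ($T{\left(m \right)} = m \left(m + \left(- 4 m + m\right)\right) = m \left(m - 3 m\right) = m \left(- 2 m\right) = - 2 m^{2}$)
$\frac{G}{163} + \frac{T{\left(8 \right)}}{-479} = - \frac{275}{163} + \frac{\left(-2\right) 8^{2}}{-479} = \left(-275\right) \frac{1}{163} + \left(-2\right) 64 \left(- \frac{1}{479}\right) = - \frac{275}{163} - - \frac{128}{479} = - \frac{275}{163} + \frac{128}{479} = - \frac{110861}{78077}$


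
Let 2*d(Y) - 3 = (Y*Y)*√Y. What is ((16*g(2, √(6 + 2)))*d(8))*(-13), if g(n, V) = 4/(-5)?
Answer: 1248/5 + 53248*√2/5 ≈ 15310.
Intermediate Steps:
g(n, V) = -⅘ (g(n, V) = 4*(-⅕) = -⅘)
d(Y) = 3/2 + Y^(5/2)/2 (d(Y) = 3/2 + ((Y*Y)*√Y)/2 = 3/2 + (Y²*√Y)/2 = 3/2 + Y^(5/2)/2)
((16*g(2, √(6 + 2)))*d(8))*(-13) = ((16*(-⅘))*(3/2 + 8^(5/2)/2))*(-13) = -64*(3/2 + (128*√2)/2)/5*(-13) = -64*(3/2 + 64*√2)/5*(-13) = (-96/5 - 4096*√2/5)*(-13) = 1248/5 + 53248*√2/5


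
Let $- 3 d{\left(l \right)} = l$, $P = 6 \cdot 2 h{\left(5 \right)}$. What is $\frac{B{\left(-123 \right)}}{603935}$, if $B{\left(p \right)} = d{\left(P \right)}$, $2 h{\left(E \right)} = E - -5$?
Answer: $- \frac{4}{120787} \approx -3.3116 \cdot 10^{-5}$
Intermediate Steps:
$h{\left(E \right)} = \frac{5}{2} + \frac{E}{2}$ ($h{\left(E \right)} = \frac{E - -5}{2} = \frac{E + 5}{2} = \frac{5 + E}{2} = \frac{5}{2} + \frac{E}{2}$)
$P = 60$ ($P = 6 \cdot 2 \left(\frac{5}{2} + \frac{1}{2} \cdot 5\right) = 12 \left(\frac{5}{2} + \frac{5}{2}\right) = 12 \cdot 5 = 60$)
$d{\left(l \right)} = - \frac{l}{3}$
$B{\left(p \right)} = -20$ ($B{\left(p \right)} = \left(- \frac{1}{3}\right) 60 = -20$)
$\frac{B{\left(-123 \right)}}{603935} = - \frac{20}{603935} = \left(-20\right) \frac{1}{603935} = - \frac{4}{120787}$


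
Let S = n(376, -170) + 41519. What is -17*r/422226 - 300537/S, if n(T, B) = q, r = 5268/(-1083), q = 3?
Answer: -22903843875469/3164466068946 ≈ -7.2378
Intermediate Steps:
r = -1756/361 (r = 5268*(-1/1083) = -1756/361 ≈ -4.8643)
n(T, B) = 3
S = 41522 (S = 3 + 41519 = 41522)
-17*r/422226 - 300537/S = -17*(-1756/361)/422226 - 300537/41522 = (29852/361)*(1/422226) - 300537*1/41522 = 14926/76211793 - 300537/41522 = -22903843875469/3164466068946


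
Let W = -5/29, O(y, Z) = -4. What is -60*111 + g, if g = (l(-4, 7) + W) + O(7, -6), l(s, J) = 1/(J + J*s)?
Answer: -4058510/609 ≈ -6664.2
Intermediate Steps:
W = -5/29 (W = -5*1/29 = -5/29 ≈ -0.17241)
g = -2570/609 (g = (1/(7*(1 - 4)) - 5/29) - 4 = ((⅐)/(-3) - 5/29) - 4 = ((⅐)*(-⅓) - 5/29) - 4 = (-1/21 - 5/29) - 4 = -134/609 - 4 = -2570/609 ≈ -4.2200)
-60*111 + g = -60*111 - 2570/609 = -6660 - 2570/609 = -4058510/609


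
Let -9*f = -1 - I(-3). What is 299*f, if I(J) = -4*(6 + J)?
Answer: -3289/9 ≈ -365.44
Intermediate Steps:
I(J) = -24 - 4*J
f = -11/9 (f = -(-1 - (-24 - 4*(-3)))/9 = -(-1 - (-24 + 12))/9 = -(-1 - 1*(-12))/9 = -(-1 + 12)/9 = -⅑*11 = -11/9 ≈ -1.2222)
299*f = 299*(-11/9) = -3289/9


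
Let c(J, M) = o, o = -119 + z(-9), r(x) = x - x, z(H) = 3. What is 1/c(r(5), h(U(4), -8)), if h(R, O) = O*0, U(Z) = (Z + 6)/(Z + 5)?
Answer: -1/116 ≈ -0.0086207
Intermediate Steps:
U(Z) = (6 + Z)/(5 + Z)
r(x) = 0
h(R, O) = 0
o = -116 (o = -119 + 3 = -116)
c(J, M) = -116
1/c(r(5), h(U(4), -8)) = 1/(-116) = -1/116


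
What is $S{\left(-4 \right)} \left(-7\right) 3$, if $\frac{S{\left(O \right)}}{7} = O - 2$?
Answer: $882$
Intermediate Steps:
$S{\left(O \right)} = -14 + 7 O$ ($S{\left(O \right)} = 7 \left(O - 2\right) = 7 \left(-2 + O\right) = -14 + 7 O$)
$S{\left(-4 \right)} \left(-7\right) 3 = \left(-14 + 7 \left(-4\right)\right) \left(-7\right) 3 = \left(-14 - 28\right) \left(-7\right) 3 = \left(-42\right) \left(-7\right) 3 = 294 \cdot 3 = 882$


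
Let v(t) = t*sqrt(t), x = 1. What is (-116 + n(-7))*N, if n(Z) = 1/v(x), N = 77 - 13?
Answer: -7360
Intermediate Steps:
v(t) = t**(3/2)
N = 64
n(Z) = 1 (n(Z) = 1/(1**(3/2)) = 1/1 = 1)
(-116 + n(-7))*N = (-116 + 1)*64 = -115*64 = -7360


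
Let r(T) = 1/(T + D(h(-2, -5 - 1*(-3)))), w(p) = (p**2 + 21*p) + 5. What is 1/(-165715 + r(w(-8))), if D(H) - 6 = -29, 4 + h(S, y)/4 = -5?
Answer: -122/20217231 ≈ -6.0345e-6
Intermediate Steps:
h(S, y) = -36 (h(S, y) = -16 + 4*(-5) = -16 - 20 = -36)
w(p) = 5 + p**2 + 21*p
D(H) = -23 (D(H) = 6 - 29 = -23)
r(T) = 1/(-23 + T) (r(T) = 1/(T - 23) = 1/(-23 + T))
1/(-165715 + r(w(-8))) = 1/(-165715 + 1/(-23 + (5 + (-8)**2 + 21*(-8)))) = 1/(-165715 + 1/(-23 + (5 + 64 - 168))) = 1/(-165715 + 1/(-23 - 99)) = 1/(-165715 + 1/(-122)) = 1/(-165715 - 1/122) = 1/(-20217231/122) = -122/20217231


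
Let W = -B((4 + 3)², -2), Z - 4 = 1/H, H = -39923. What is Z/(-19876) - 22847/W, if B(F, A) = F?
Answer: 18129304818297/38881967852 ≈ 466.27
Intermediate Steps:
Z = 159691/39923 (Z = 4 + 1/(-39923) = 4 - 1/39923 = 159691/39923 ≈ 4.0000)
W = -49 (W = -(4 + 3)² = -1*7² = -1*49 = -49)
Z/(-19876) - 22847/W = (159691/39923)/(-19876) - 22847/(-49) = (159691/39923)*(-1/19876) - 22847*(-1/49) = -159691/793509548 + 22847/49 = 18129304818297/38881967852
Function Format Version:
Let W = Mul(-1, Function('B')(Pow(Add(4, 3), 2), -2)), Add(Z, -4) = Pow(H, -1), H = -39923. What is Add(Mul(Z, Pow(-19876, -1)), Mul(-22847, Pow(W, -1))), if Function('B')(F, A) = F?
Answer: Rational(18129304818297, 38881967852) ≈ 466.27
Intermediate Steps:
Z = Rational(159691, 39923) (Z = Add(4, Pow(-39923, -1)) = Add(4, Rational(-1, 39923)) = Rational(159691, 39923) ≈ 4.0000)
W = -49 (W = Mul(-1, Pow(Add(4, 3), 2)) = Mul(-1, Pow(7, 2)) = Mul(-1, 49) = -49)
Add(Mul(Z, Pow(-19876, -1)), Mul(-22847, Pow(W, -1))) = Add(Mul(Rational(159691, 39923), Pow(-19876, -1)), Mul(-22847, Pow(-49, -1))) = Add(Mul(Rational(159691, 39923), Rational(-1, 19876)), Mul(-22847, Rational(-1, 49))) = Add(Rational(-159691, 793509548), Rational(22847, 49)) = Rational(18129304818297, 38881967852)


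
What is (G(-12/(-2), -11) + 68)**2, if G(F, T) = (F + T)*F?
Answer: 1444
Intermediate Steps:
G(F, T) = F*(F + T)
(G(-12/(-2), -11) + 68)**2 = ((-12/(-2))*(-12/(-2) - 11) + 68)**2 = ((-12*(-1/2))*(-12*(-1/2) - 11) + 68)**2 = (6*(6 - 11) + 68)**2 = (6*(-5) + 68)**2 = (-30 + 68)**2 = 38**2 = 1444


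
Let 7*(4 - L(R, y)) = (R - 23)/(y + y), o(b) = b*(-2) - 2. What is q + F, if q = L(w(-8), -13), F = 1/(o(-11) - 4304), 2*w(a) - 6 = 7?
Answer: 108853/27846 ≈ 3.9091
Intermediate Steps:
w(a) = 13/2 (w(a) = 3 + (1/2)*7 = 3 + 7/2 = 13/2)
o(b) = -2 - 2*b (o(b) = -2*b - 2 = -2 - 2*b)
F = -1/4284 (F = 1/((-2 - 2*(-11)) - 4304) = 1/((-2 + 22) - 4304) = 1/(20 - 4304) = 1/(-4284) = -1/4284 ≈ -0.00023343)
L(R, y) = 4 - (-23 + R)/(14*y) (L(R, y) = 4 - (R - 23)/(7*(y + y)) = 4 - (-23 + R)/(7*(2*y)) = 4 - (-23 + R)*1/(2*y)/7 = 4 - (-23 + R)/(14*y))
q = 1423/364 (q = (1/14)*(23 - 1*13/2 + 56*(-13))/(-13) = (1/14)*(-1/13)*(23 - 13/2 - 728) = (1/14)*(-1/13)*(-1423/2) = 1423/364 ≈ 3.9093)
q + F = 1423/364 - 1/4284 = 108853/27846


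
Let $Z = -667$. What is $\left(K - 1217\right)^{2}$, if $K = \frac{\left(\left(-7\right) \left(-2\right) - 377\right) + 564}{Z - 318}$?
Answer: $\frac{1437471510916}{970225} \approx 1.4816 \cdot 10^{6}$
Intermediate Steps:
$K = - \frac{201}{985}$ ($K = \frac{\left(\left(-7\right) \left(-2\right) - 377\right) + 564}{-667 - 318} = \frac{\left(14 - 377\right) + 564}{-985} = \left(-363 + 564\right) \left(- \frac{1}{985}\right) = 201 \left(- \frac{1}{985}\right) = - \frac{201}{985} \approx -0.20406$)
$\left(K - 1217\right)^{2} = \left(- \frac{201}{985} - 1217\right)^{2} = \left(- \frac{1198946}{985}\right)^{2} = \frac{1437471510916}{970225}$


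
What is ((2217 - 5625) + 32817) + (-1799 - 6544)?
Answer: 21066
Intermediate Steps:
((2217 - 5625) + 32817) + (-1799 - 6544) = (-3408 + 32817) - 8343 = 29409 - 8343 = 21066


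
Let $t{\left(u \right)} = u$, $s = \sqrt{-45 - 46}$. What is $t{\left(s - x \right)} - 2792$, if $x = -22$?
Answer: $-2770 + i \sqrt{91} \approx -2770.0 + 9.5394 i$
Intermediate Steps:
$s = i \sqrt{91}$ ($s = \sqrt{-91} = i \sqrt{91} \approx 9.5394 i$)
$t{\left(s - x \right)} - 2792 = \left(i \sqrt{91} - -22\right) - 2792 = \left(i \sqrt{91} + 22\right) - 2792 = \left(22 + i \sqrt{91}\right) - 2792 = -2770 + i \sqrt{91}$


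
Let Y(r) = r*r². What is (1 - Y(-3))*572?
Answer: 16016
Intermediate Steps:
Y(r) = r³
(1 - Y(-3))*572 = (1 - 1*(-3)³)*572 = (1 - 1*(-27))*572 = (1 + 27)*572 = 28*572 = 16016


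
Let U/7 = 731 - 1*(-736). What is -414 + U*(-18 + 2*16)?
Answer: 143352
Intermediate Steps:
U = 10269 (U = 7*(731 - 1*(-736)) = 7*(731 + 736) = 7*1467 = 10269)
-414 + U*(-18 + 2*16) = -414 + 10269*(-18 + 2*16) = -414 + 10269*(-18 + 32) = -414 + 10269*14 = -414 + 143766 = 143352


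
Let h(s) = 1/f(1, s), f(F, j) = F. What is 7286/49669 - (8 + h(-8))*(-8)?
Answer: 3583454/49669 ≈ 72.147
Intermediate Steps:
h(s) = 1 (h(s) = 1/1 = 1)
7286/49669 - (8 + h(-8))*(-8) = 7286/49669 - (8 + 1)*(-8) = 7286*(1/49669) - 9*(-8) = 7286/49669 - 1*(-72) = 7286/49669 + 72 = 3583454/49669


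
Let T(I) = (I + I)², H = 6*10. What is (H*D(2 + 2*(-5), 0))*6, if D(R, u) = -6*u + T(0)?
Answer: 0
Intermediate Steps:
H = 60
T(I) = 4*I² (T(I) = (2*I)² = 4*I²)
D(R, u) = -6*u (D(R, u) = -6*u + 4*0² = -6*u + 4*0 = -6*u + 0 = -6*u)
(H*D(2 + 2*(-5), 0))*6 = (60*(-6*0))*6 = (60*0)*6 = 0*6 = 0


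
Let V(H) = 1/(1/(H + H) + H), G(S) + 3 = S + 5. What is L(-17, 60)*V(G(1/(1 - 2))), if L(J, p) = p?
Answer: 40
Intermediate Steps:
G(S) = 2 + S (G(S) = -3 + (S + 5) = -3 + (5 + S) = 2 + S)
V(H) = 1/(H + 1/(2*H)) (V(H) = 1/(1/(2*H) + H) = 1/(H + 1/(2*H)))
L(-17, 60)*V(G(1/(1 - 2))) = 60*(2*(2 + 1/(1 - 2))/(1 + 2*(2 + 1/(1 - 2))²)) = 60*(2*(2 + 1/(-1))/(1 + 2*(2 + 1/(-1))²)) = 60*(2*(2 - 1)/(1 + 2*(2 - 1)²)) = 60*(2*1/(1 + 2*1²)) = 60*(2*1/(1 + 2*1)) = 60*(2*1/(1 + 2)) = 60*(2*1/3) = 60*(2*1*(⅓)) = 60*(⅔) = 40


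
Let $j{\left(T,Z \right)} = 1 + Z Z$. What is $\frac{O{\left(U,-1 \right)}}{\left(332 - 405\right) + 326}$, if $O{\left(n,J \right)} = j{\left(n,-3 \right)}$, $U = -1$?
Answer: $\frac{10}{253} \approx 0.039526$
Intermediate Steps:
$j{\left(T,Z \right)} = 1 + Z^{2}$
$O{\left(n,J \right)} = 10$ ($O{\left(n,J \right)} = 1 + \left(-3\right)^{2} = 1 + 9 = 10$)
$\frac{O{\left(U,-1 \right)}}{\left(332 - 405\right) + 326} = \frac{10}{\left(332 - 405\right) + 326} = \frac{10}{-73 + 326} = \frac{10}{253}$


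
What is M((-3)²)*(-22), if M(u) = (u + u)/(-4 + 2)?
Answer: 198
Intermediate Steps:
M(u) = -u (M(u) = (2*u)/(-2) = (2*u)*(-½) = -u)
M((-3)²)*(-22) = -1*(-3)²*(-22) = -1*9*(-22) = -9*(-22) = 198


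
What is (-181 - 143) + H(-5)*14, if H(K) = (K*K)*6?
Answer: 1776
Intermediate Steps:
H(K) = 6*K² (H(K) = K²*6 = 6*K²)
(-181 - 143) + H(-5)*14 = (-181 - 143) + (6*(-5)²)*14 = -324 + (6*25)*14 = -324 + 150*14 = -324 + 2100 = 1776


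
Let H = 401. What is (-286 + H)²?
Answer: 13225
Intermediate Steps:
(-286 + H)² = (-286 + 401)² = 115² = 13225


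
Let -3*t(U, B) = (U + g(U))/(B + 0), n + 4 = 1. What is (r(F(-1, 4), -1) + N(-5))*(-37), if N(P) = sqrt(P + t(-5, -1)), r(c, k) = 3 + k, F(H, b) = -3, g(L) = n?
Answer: -74 - 37*I*sqrt(69)/3 ≈ -74.0 - 102.45*I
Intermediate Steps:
n = -3 (n = -4 + 1 = -3)
g(L) = -3
t(U, B) = -(-3 + U)/(3*B) (t(U, B) = -(U - 3)/(3*(B + 0)) = -(-3 + U)/(3*B))
N(P) = sqrt(-8/3 + P) (N(P) = sqrt(P + (1/3)*(3 - 1*(-5))/(-1)) = sqrt(P + (1/3)*(-1)*(3 + 5)) = sqrt(P + (1/3)*(-1)*8) = sqrt(P - 8/3) = sqrt(-8/3 + P))
(r(F(-1, 4), -1) + N(-5))*(-37) = ((3 - 1) + sqrt(-24 + 9*(-5))/3)*(-37) = (2 + sqrt(-24 - 45)/3)*(-37) = (2 + sqrt(-69)/3)*(-37) = (2 + (I*sqrt(69))/3)*(-37) = (2 + I*sqrt(69)/3)*(-37) = -74 - 37*I*sqrt(69)/3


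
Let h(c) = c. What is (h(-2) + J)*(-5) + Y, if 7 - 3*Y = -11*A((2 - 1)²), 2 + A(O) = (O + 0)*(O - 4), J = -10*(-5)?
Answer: -256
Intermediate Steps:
J = 50
A(O) = -2 + O*(-4 + O) (A(O) = -2 + (O + 0)*(O - 4) = -2 + O*(-4 + O))
Y = -16 (Y = 7/3 - (-11)*(-2 + ((2 - 1)²)² - 4*(2 - 1)²)/3 = 7/3 - (-11)*(-2 + (1²)² - 4*1²)/3 = 7/3 - (-11)*(-2 + 1² - 4*1)/3 = 7/3 - (-11)*(-2 + 1 - 4)/3 = 7/3 - (-11)*(-5)/3 = 7/3 - ⅓*55 = 7/3 - 55/3 = -16)
(h(-2) + J)*(-5) + Y = (-2 + 50)*(-5) - 16 = 48*(-5) - 16 = -240 - 16 = -256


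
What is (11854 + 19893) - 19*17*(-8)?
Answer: 34331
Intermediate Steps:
(11854 + 19893) - 19*17*(-8) = 31747 - 323*(-8) = 31747 + 2584 = 34331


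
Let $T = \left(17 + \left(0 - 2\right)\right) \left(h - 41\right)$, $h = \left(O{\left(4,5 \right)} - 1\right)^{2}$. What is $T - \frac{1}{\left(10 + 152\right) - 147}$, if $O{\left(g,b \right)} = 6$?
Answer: $- \frac{3601}{15} \approx -240.07$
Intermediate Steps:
$h = 25$ ($h = \left(6 - 1\right)^{2} = 5^{2} = 25$)
$T = -240$ ($T = \left(17 + \left(0 - 2\right)\right) \left(25 - 41\right) = \left(17 + \left(0 - 2\right)\right) \left(-16\right) = \left(17 - 2\right) \left(-16\right) = 15 \left(-16\right) = -240$)
$T - \frac{1}{\left(10 + 152\right) - 147} = -240 - \frac{1}{\left(10 + 152\right) - 147} = -240 - \frac{1}{162 - 147} = -240 - \frac{1}{15} = - \frac{3601}{15}$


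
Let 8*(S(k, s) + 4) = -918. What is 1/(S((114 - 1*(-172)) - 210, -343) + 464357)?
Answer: 4/1856953 ≈ 2.1541e-6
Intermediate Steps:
S(k, s) = -475/4 (S(k, s) = -4 + (1/8)*(-918) = -4 - 459/4 = -475/4)
1/(S((114 - 1*(-172)) - 210, -343) + 464357) = 1/(-475/4 + 464357) = 1/(1856953/4) = 4/1856953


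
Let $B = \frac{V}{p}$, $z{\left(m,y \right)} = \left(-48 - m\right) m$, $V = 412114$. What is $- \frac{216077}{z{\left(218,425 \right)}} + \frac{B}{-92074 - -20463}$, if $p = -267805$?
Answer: $\frac{218100099984393}{58530596325460} \approx 3.7263$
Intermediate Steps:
$z{\left(m,y \right)} = m \left(-48 - m\right)$
$B = - \frac{412114}{267805}$ ($B = \frac{412114}{-267805} = 412114 \left(- \frac{1}{267805}\right) = - \frac{412114}{267805} \approx -1.5389$)
$- \frac{216077}{z{\left(218,425 \right)}} + \frac{B}{-92074 - -20463} = - \frac{216077}{\left(-1\right) 218 \left(48 + 218\right)} - \frac{412114}{267805 \left(-92074 - -20463\right)} = - \frac{216077}{\left(-1\right) 218 \cdot 266} - \frac{412114}{267805 \left(-92074 + 20463\right)} = - \frac{216077}{-57988} - \frac{412114}{267805 \left(-71611\right)} = \left(-216077\right) \left(- \frac{1}{57988}\right) - - \frac{412114}{19177783855} = \frac{216077}{57988} + \frac{412114}{19177783855} = \frac{218100099984393}{58530596325460}$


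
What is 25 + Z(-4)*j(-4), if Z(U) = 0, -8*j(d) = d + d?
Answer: 25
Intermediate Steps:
j(d) = -d/4 (j(d) = -(d + d)/8 = -d/4)
25 + Z(-4)*j(-4) = 25 + 0*(-1/4*(-4)) = 25 + 0*1 = 25 + 0 = 25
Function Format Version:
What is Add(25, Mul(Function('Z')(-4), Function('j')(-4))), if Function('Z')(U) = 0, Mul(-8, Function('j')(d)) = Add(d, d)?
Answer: 25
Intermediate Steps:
Function('j')(d) = Mul(Rational(-1, 4), d) (Function('j')(d) = Mul(Rational(-1, 8), Add(d, d)) = Mul(Rational(-1, 8), Mul(2, d)) = Mul(Rational(-1, 4), d))
Add(25, Mul(Function('Z')(-4), Function('j')(-4))) = Add(25, Mul(0, Mul(Rational(-1, 4), -4))) = Add(25, Mul(0, 1)) = Add(25, 0) = 25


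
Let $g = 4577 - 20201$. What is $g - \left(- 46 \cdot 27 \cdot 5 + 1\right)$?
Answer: $-9415$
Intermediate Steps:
$g = -15624$
$g - \left(- 46 \cdot 27 \cdot 5 + 1\right) = -15624 - \left(- 46 \cdot 27 \cdot 5 + 1\right) = -15624 - \left(\left(-46\right) 135 + 1\right) = -15624 - \left(-6210 + 1\right) = -15624 - -6209 = -15624 + 6209 = -9415$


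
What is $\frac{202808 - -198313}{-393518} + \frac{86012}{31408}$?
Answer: $\frac{2656107731}{1544951668} \approx 1.7192$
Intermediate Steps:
$\frac{202808 - -198313}{-393518} + \frac{86012}{31408} = \left(202808 + 198313\right) \left(- \frac{1}{393518}\right) + 86012 \cdot \frac{1}{31408} = 401121 \left(- \frac{1}{393518}\right) + \frac{21503}{7852} = - \frac{401121}{393518} + \frac{21503}{7852} = \frac{2656107731}{1544951668}$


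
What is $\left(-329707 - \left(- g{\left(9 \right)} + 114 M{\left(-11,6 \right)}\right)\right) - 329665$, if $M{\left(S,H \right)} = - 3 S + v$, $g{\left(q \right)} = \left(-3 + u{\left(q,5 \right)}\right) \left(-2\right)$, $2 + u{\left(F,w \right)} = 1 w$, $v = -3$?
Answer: $-662792$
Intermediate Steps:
$u{\left(F,w \right)} = -2 + w$ ($u{\left(F,w \right)} = -2 + 1 w = -2 + w$)
$g{\left(q \right)} = 0$ ($g{\left(q \right)} = \left(-3 + \left(-2 + 5\right)\right) \left(-2\right) = \left(-3 + 3\right) \left(-2\right) = 0 \left(-2\right) = 0$)
$M{\left(S,H \right)} = -3 - 3 S$ ($M{\left(S,H \right)} = - 3 S - 3 = -3 - 3 S$)
$\left(-329707 - \left(- g{\left(9 \right)} + 114 M{\left(-11,6 \right)}\right)\right) - 329665 = \left(-329707 + \left(- 114 \left(-3 - -33\right) + 0\right)\right) - 329665 = \left(-329707 + \left(- 114 \left(-3 + 33\right) + 0\right)\right) - 329665 = \left(-329707 + \left(\left(-114\right) 30 + 0\right)\right) - 329665 = \left(-329707 + \left(-3420 + 0\right)\right) - 329665 = \left(-329707 - 3420\right) - 329665 = -333127 - 329665 = -662792$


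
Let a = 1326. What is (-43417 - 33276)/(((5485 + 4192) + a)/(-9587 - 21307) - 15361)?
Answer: 8372274/1676939 ≈ 4.9926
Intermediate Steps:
(-43417 - 33276)/(((5485 + 4192) + a)/(-9587 - 21307) - 15361) = (-43417 - 33276)/(((5485 + 4192) + 1326)/(-9587 - 21307) - 15361) = -76693/((9677 + 1326)/(-30894) - 15361) = -76693/(11003*(-1/30894) - 15361) = -76693/(-11003/30894 - 15361) = -76693/(-474573737/30894) = -76693*(-30894/474573737) = 8372274/1676939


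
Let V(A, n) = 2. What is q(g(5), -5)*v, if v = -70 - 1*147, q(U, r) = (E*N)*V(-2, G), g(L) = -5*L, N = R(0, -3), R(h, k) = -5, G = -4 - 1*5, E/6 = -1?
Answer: -13020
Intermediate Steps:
E = -6 (E = 6*(-1) = -6)
G = -9 (G = -4 - 5 = -9)
N = -5
q(U, r) = 60 (q(U, r) = -6*(-5)*2 = 30*2 = 60)
v = -217 (v = -70 - 147 = -217)
q(g(5), -5)*v = 60*(-217) = -13020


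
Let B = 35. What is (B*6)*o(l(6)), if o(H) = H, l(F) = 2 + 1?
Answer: 630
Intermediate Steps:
l(F) = 3
(B*6)*o(l(6)) = (35*6)*3 = 210*3 = 630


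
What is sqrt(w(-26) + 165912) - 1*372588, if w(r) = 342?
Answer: -372588 + 11*sqrt(1374) ≈ -3.7218e+5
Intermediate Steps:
sqrt(w(-26) + 165912) - 1*372588 = sqrt(342 + 165912) - 1*372588 = sqrt(166254) - 372588 = 11*sqrt(1374) - 372588 = -372588 + 11*sqrt(1374)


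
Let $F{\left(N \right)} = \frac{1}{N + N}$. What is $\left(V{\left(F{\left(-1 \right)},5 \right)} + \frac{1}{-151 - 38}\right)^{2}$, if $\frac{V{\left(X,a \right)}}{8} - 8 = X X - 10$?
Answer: $\frac{7006609}{35721} \approx 196.15$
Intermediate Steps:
$F{\left(N \right)} = \frac{1}{2 N}$
$V{\left(X,a \right)} = -16 + 8 X^{2}$ ($V{\left(X,a \right)} = 64 + 8 \left(X X - 10\right) = 64 + 8 \left(X^{2} - 10\right) = 64 + 8 \left(-10 + X^{2}\right) = 64 + \left(-80 + 8 X^{2}\right) = -16 + 8 X^{2}$)
$\left(V{\left(F{\left(-1 \right)},5 \right)} + \frac{1}{-151 - 38}\right)^{2} = \left(\left(-16 + 8 \left(\frac{1}{2 \left(-1\right)}\right)^{2}\right) + \frac{1}{-151 - 38}\right)^{2} = \left(\left(-16 + 8 \left(\frac{1}{2} \left(-1\right)\right)^{2}\right) + \frac{1}{-189}\right)^{2} = \left(\left(-16 + 8 \left(- \frac{1}{2}\right)^{2}\right) - \frac{1}{189}\right)^{2} = \left(\left(-16 + 8 \cdot \frac{1}{4}\right) - \frac{1}{189}\right)^{2} = \left(\left(-16 + 2\right) - \frac{1}{189}\right)^{2} = \left(-14 - \frac{1}{189}\right)^{2} = \left(- \frac{2647}{189}\right)^{2} = \frac{7006609}{35721}$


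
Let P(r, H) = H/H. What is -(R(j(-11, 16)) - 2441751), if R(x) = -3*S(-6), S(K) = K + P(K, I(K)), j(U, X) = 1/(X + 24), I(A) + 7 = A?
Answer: 2441736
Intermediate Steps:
I(A) = -7 + A
P(r, H) = 1
j(U, X) = 1/(24 + X)
S(K) = 1 + K (S(K) = K + 1 = 1 + K)
R(x) = 15 (R(x) = -3*(1 - 6) = -3*(-5) = 15)
-(R(j(-11, 16)) - 2441751) = -(15 - 2441751) = -1*(-2441736) = 2441736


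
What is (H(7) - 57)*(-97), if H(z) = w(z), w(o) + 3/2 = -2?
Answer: 11737/2 ≈ 5868.5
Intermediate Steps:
w(o) = -7/2 (w(o) = -3/2 - 2 = -7/2)
H(z) = -7/2
(H(7) - 57)*(-97) = (-7/2 - 57)*(-97) = -121/2*(-97) = 11737/2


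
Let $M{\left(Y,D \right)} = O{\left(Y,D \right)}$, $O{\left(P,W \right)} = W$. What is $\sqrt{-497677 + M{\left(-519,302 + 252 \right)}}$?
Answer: $i \sqrt{497123} \approx 705.07 i$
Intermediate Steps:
$M{\left(Y,D \right)} = D$
$\sqrt{-497677 + M{\left(-519,302 + 252 \right)}} = \sqrt{-497677 + \left(302 + 252\right)} = \sqrt{-497677 + 554} = \sqrt{-497123} = i \sqrt{497123}$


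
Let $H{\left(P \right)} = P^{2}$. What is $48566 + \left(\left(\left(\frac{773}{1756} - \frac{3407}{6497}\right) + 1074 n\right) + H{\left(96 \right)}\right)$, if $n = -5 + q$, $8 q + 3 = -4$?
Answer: $\frac{146808036294}{2852183} \approx 51472.0$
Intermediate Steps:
$q = - \frac{7}{8}$ ($q = - \frac{3}{8} + \frac{1}{8} \left(-4\right) = - \frac{3}{8} - \frac{1}{2} = - \frac{7}{8} \approx -0.875$)
$n = - \frac{47}{8}$ ($n = -5 - \frac{7}{8} = - \frac{47}{8} \approx -5.875$)
$48566 + \left(\left(\left(\frac{773}{1756} - \frac{3407}{6497}\right) + 1074 n\right) + H{\left(96 \right)}\right) = 48566 + \left(\left(\left(\frac{773}{1756} - \frac{3407}{6497}\right) + 1074 \left(- \frac{47}{8}\right)\right) + 96^{2}\right) = 48566 + \left(\left(\left(773 \cdot \frac{1}{1756} - \frac{3407}{6497}\right) - \frac{25239}{4}\right) + 9216\right) = 48566 + \left(\left(\left(\frac{773}{1756} - \frac{3407}{6497}\right) - \frac{25239}{4}\right) + 9216\right) = 48566 + \left(\left(- \frac{960511}{11408732} - \frac{25239}{4}\right) + 9216\right) = 48566 + \left(- \frac{17996801812}{2852183} + 9216\right) = 48566 + \frac{8288916716}{2852183} = \frac{146808036294}{2852183}$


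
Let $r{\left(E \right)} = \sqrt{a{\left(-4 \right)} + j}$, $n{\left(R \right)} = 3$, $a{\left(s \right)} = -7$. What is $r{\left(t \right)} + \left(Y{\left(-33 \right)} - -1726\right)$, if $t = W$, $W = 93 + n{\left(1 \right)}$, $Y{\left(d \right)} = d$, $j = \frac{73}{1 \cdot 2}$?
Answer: $1693 + \frac{\sqrt{118}}{2} \approx 1698.4$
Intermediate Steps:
$j = \frac{73}{2} \approx 36.5$
$W = 96$ ($W = 93 + 3 = 96$)
$t = 96$
$r{\left(E \right)} = \frac{\sqrt{118}}{2}$ ($r{\left(E \right)} = \sqrt{-7 + \frac{73}{2}} = \sqrt{\frac{59}{2}} = \frac{\sqrt{118}}{2}$)
$r{\left(t \right)} + \left(Y{\left(-33 \right)} - -1726\right) = \frac{\sqrt{118}}{2} - -1693 = \frac{\sqrt{118}}{2} + \left(-33 + 1726\right) = \frac{\sqrt{118}}{2} + 1693 = 1693 + \frac{\sqrt{118}}{2}$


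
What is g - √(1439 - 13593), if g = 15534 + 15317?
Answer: 30851 - I*√12154 ≈ 30851.0 - 110.25*I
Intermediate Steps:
g = 30851
g - √(1439 - 13593) = 30851 - √(1439 - 13593) = 30851 - √(-12154) = 30851 - I*√12154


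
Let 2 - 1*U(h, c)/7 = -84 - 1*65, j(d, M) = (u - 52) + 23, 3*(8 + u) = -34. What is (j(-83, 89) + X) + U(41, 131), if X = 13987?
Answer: 44987/3 ≈ 14996.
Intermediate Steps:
u = -58/3 (u = -8 + (⅓)*(-34) = -8 - 34/3 = -58/3 ≈ -19.333)
j(d, M) = -145/3 (j(d, M) = (-58/3 - 52) + 23 = -214/3 + 23 = -145/3)
U(h, c) = 1057 (U(h, c) = 14 - 7*(-84 - 1*65) = 14 - 7*(-84 - 65) = 14 - 7*(-149) = 14 + 1043 = 1057)
(j(-83, 89) + X) + U(41, 131) = (-145/3 + 13987) + 1057 = 41816/3 + 1057 = 44987/3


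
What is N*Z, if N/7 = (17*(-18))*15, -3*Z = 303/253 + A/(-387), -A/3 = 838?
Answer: 896430570/10879 ≈ 82400.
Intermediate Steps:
A = -2514 (A = -3*838 = -2514)
Z = -251101/97911 (Z = -(303/253 - 2514/(-387))/3 = -(303*(1/253) - 2514*(-1/387))/3 = -(303/253 + 838/129)/3 = -⅓*251101/32637 = -251101/97911 ≈ -2.5646)
N = -32130 (N = 7*((17*(-18))*15) = 7*(-306*15) = 7*(-4590) = -32130)
N*Z = -32130*(-251101/97911) = 896430570/10879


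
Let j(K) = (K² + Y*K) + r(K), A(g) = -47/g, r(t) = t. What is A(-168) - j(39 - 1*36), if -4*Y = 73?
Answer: 7229/168 ≈ 43.030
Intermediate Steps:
Y = -73/4 (Y = -¼*73 = -73/4 ≈ -18.250)
j(K) = K² - 69*K/4 (j(K) = (K² - 73*K/4) + K = K² - 69*K/4)
A(-168) - j(39 - 1*36) = -47/(-168) - (39 - 1*36)*(-69 + 4*(39 - 1*36))/4 = -47*(-1/168) - (39 - 36)*(-69 + 4*(39 - 36))/4 = 47/168 - 3*(-69 + 4*3)/4 = 47/168 - 3*(-69 + 12)/4 = 47/168 - 3*(-57)/4 = 47/168 - 1*(-171/4) = 47/168 + 171/4 = 7229/168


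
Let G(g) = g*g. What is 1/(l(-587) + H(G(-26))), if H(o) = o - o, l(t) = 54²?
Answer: 1/2916 ≈ 0.00034294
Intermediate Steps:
G(g) = g²
l(t) = 2916
H(o) = 0
1/(l(-587) + H(G(-26))) = 1/(2916 + 0) = 1/2916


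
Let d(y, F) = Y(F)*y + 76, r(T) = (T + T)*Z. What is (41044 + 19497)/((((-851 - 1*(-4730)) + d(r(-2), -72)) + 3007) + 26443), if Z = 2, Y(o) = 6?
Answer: 60541/33357 ≈ 1.8149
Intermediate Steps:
r(T) = 4*T (r(T) = (T + T)*2 = (2*T)*2 = 4*T)
d(y, F) = 76 + 6*y (d(y, F) = 6*y + 76 = 76 + 6*y)
(41044 + 19497)/((((-851 - 1*(-4730)) + d(r(-2), -72)) + 3007) + 26443) = (41044 + 19497)/((((-851 - 1*(-4730)) + (76 + 6*(4*(-2)))) + 3007) + 26443) = 60541/((((-851 + 4730) + (76 + 6*(-8))) + 3007) + 26443) = 60541/(((3879 + (76 - 48)) + 3007) + 26443) = 60541/(((3879 + 28) + 3007) + 26443) = 60541/((3907 + 3007) + 26443) = 60541/(6914 + 26443) = 60541/33357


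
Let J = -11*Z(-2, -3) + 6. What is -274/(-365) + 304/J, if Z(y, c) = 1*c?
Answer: 121646/14235 ≈ 8.5456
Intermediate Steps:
Z(y, c) = c
J = 39 (J = -11*(-3) + 6 = 33 + 6 = 39)
-274/(-365) + 304/J = -274/(-365) + 304/39 = -274*(-1/365) + 304*(1/39) = 274/365 + 304/39 = 121646/14235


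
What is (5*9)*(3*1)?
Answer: 135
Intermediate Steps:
(5*9)*(3*1) = 45*3 = 135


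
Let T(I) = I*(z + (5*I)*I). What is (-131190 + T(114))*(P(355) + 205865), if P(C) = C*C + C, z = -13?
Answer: 2417098322760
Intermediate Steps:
P(C) = C + C² (P(C) = C² + C = C + C²)
T(I) = I*(-13 + 5*I²) (T(I) = I*(-13 + (5*I)*I) = I*(-13 + 5*I²))
(-131190 + T(114))*(P(355) + 205865) = (-131190 + 114*(-13 + 5*114²))*(355*(1 + 355) + 205865) = (-131190 + 114*(-13 + 5*12996))*(355*356 + 205865) = (-131190 + 114*(-13 + 64980))*(126380 + 205865) = (-131190 + 114*64967)*332245 = (-131190 + 7406238)*332245 = 7275048*332245 = 2417098322760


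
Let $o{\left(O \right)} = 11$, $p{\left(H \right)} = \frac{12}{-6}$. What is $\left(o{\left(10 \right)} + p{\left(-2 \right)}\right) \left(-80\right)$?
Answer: $-720$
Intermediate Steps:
$p{\left(H \right)} = -2$ ($p{\left(H \right)} = 12 \left(- \frac{1}{6}\right) = -2$)
$\left(o{\left(10 \right)} + p{\left(-2 \right)}\right) \left(-80\right) = \left(11 - 2\right) \left(-80\right) = 9 \left(-80\right) = -720$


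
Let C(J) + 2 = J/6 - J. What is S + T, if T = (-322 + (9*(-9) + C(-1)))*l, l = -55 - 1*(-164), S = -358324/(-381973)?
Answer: -100962863281/2291838 ≈ -44053.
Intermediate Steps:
S = 358324/381973 (S = -358324*(-1/381973) = 358324/381973 ≈ 0.93809)
C(J) = -2 - 5*J/6 (C(J) = -2 + (J/6 - J) = -2 - 5*J/6)
l = 109 (l = -55 + 164 = 109)
T = -264325/6 (T = (-322 + (9*(-9) + (-2 - ⅚*(-1))))*109 = (-322 + (-81 + (-2 + ⅚)))*109 = (-322 + (-81 - 7/6))*109 = (-322 - 493/6)*109 = -2425/6*109 = -264325/6 ≈ -44054.)
S + T = 358324/381973 - 264325/6 = -100962863281/2291838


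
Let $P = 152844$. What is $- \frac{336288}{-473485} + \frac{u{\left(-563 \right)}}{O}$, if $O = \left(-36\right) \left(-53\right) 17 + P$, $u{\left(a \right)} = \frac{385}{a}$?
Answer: $\frac{7015781357719}{9878094070080} \approx 0.71024$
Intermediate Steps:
$O = 185280$ ($O = \left(-36\right) \left(-53\right) 17 + 152844 = 1908 \cdot 17 + 152844 = 32436 + 152844 = 185280$)
$- \frac{336288}{-473485} + \frac{u{\left(-563 \right)}}{O} = - \frac{336288}{-473485} + \frac{385 \frac{1}{-563}}{185280} = \left(-336288\right) \left(- \frac{1}{473485}\right) + 385 \left(- \frac{1}{563}\right) \frac{1}{185280} = \frac{336288}{473485} - \frac{77}{20862528} = \frac{7015781357719}{9878094070080}$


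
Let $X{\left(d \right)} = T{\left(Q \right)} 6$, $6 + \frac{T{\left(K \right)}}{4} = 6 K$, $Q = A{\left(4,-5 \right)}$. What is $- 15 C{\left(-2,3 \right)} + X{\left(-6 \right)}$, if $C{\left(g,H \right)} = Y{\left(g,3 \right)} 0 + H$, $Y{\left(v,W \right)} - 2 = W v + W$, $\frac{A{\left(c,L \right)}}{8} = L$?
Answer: $-5949$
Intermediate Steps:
$A{\left(c,L \right)} = 8 L$
$Q = -40$ ($Q = 8 \left(-5\right) = -40$)
$Y{\left(v,W \right)} = 2 + W + W v$ ($Y{\left(v,W \right)} = 2 + \left(W v + W\right) = 2 + \left(W + W v\right) = 2 + W + W v$)
$T{\left(K \right)} = -24 + 24 K$ ($T{\left(K \right)} = -24 + 4 \cdot 6 K = -24 + 24 K$)
$C{\left(g,H \right)} = H$ ($C{\left(g,H \right)} = \left(2 + 3 + 3 g\right) 0 + H = \left(5 + 3 g\right) 0 + H = 0 + H = H$)
$X{\left(d \right)} = -5904$ ($X{\left(d \right)} = \left(-24 + 24 \left(-40\right)\right) 6 = \left(-24 - 960\right) 6 = \left(-984\right) 6 = -5904$)
$- 15 C{\left(-2,3 \right)} + X{\left(-6 \right)} = \left(-15\right) 3 - 5904 = -45 - 5904 = -5949$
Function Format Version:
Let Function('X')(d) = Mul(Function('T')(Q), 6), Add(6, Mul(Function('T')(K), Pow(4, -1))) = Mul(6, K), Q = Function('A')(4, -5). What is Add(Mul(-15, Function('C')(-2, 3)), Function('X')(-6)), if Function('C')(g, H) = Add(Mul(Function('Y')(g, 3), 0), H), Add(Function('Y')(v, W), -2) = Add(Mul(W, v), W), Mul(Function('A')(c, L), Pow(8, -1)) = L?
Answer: -5949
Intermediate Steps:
Function('A')(c, L) = Mul(8, L)
Q = -40 (Q = Mul(8, -5) = -40)
Function('Y')(v, W) = Add(2, W, Mul(W, v)) (Function('Y')(v, W) = Add(2, Add(Mul(W, v), W)) = Add(2, Add(W, Mul(W, v))) = Add(2, W, Mul(W, v)))
Function('T')(K) = Add(-24, Mul(24, K)) (Function('T')(K) = Add(-24, Mul(4, Mul(6, K))) = Add(-24, Mul(24, K)))
Function('C')(g, H) = H (Function('C')(g, H) = Add(Mul(Add(2, 3, Mul(3, g)), 0), H) = Add(Mul(Add(5, Mul(3, g)), 0), H) = Add(0, H) = H)
Function('X')(d) = -5904 (Function('X')(d) = Mul(Add(-24, Mul(24, -40)), 6) = Mul(Add(-24, -960), 6) = Mul(-984, 6) = -5904)
Add(Mul(-15, Function('C')(-2, 3)), Function('X')(-6)) = Add(Mul(-15, 3), -5904) = Add(-45, -5904) = -5949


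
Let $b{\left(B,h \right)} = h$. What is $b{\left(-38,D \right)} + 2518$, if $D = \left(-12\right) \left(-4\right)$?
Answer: $2566$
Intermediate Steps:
$D = 48$
$b{\left(-38,D \right)} + 2518 = 48 + 2518 = 2566$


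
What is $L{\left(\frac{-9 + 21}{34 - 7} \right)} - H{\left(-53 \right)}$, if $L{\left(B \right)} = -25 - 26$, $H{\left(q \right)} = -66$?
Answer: $15$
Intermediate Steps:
$L{\left(B \right)} = -51$
$L{\left(\frac{-9 + 21}{34 - 7} \right)} - H{\left(-53 \right)} = -51 - -66 = -51 + 66 = 15$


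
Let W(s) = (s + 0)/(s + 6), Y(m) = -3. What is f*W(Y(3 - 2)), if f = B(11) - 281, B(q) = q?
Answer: 270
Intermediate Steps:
f = -270 (f = 11 - 281 = -270)
W(s) = s/(6 + s)
f*W(Y(3 - 2)) = -(-810)/(6 - 3) = -(-810)/3 = -270*(-1) = 270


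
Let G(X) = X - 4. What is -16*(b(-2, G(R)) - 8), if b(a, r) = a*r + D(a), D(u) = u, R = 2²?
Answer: 160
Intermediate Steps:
R = 4
G(X) = -4 + X
b(a, r) = a + a*r (b(a, r) = a*r + a = a + a*r)
-16*(b(-2, G(R)) - 8) = -16*(-2*(1 + (-4 + 4)) - 8) = -16*(-2*(1 + 0) - 8) = -16*(-2*1 - 8) = -16*(-2 - 8) = -16*(-10) = 160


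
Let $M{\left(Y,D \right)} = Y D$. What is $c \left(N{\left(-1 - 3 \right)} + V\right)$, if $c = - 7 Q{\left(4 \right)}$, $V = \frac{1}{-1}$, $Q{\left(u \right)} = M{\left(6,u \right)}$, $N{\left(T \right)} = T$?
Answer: $840$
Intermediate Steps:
$M{\left(Y,D \right)} = D Y$
$Q{\left(u \right)} = 6 u$ ($Q{\left(u \right)} = u 6 = 6 u$)
$V = -1$
$c = -168$ ($c = - 7 \cdot 6 \cdot 4 = \left(-7\right) 24 = -168$)
$c \left(N{\left(-1 - 3 \right)} + V\right) = - 168 \left(\left(-1 - 3\right) - 1\right) = - 168 \left(-4 - 1\right) = \left(-168\right) \left(-5\right) = 840$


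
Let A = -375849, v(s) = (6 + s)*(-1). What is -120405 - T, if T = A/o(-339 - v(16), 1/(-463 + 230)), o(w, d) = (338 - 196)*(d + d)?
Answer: -121767837/284 ≈ -4.2876e+5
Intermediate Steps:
v(s) = -6 - s
o(w, d) = 284*d (o(w, d) = 142*(2*d) = 284*d)
T = 87572817/284 (T = -375849/(284/(-463 + 230)) = -375849/(284/(-233)) = -375849/(284*(-1/233)) = -375849/(-284/233) = -375849*(-233/284) = 87572817/284 ≈ 3.0836e+5)
-120405 - T = -120405 - 1*87572817/284 = -120405 - 87572817/284 = -121767837/284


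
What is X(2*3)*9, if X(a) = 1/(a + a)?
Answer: ¾ ≈ 0.75000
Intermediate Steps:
X(a) = 1/(2*a)
X(2*3)*9 = (1/(2*((2*3))))*9 = ((½)/6)*9 = ((½)*(⅙))*9 = (1/12)*9 = ¾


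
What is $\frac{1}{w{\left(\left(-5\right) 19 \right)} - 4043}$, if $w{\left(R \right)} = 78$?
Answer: $- \frac{1}{3965} \approx -0.00025221$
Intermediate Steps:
$\frac{1}{w{\left(\left(-5\right) 19 \right)} - 4043} = \frac{1}{78 - 4043} = \frac{1}{-3965} = - \frac{1}{3965}$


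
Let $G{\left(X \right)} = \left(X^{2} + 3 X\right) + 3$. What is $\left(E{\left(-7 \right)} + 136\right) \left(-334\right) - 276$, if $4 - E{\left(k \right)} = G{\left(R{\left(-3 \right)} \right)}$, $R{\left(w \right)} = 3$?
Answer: $-40022$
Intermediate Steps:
$G{\left(X \right)} = 3 + X^{2} + 3 X$
$E{\left(k \right)} = -17$ ($E{\left(k \right)} = 4 - \left(3 + 3^{2} + 3 \cdot 3\right) = 4 - \left(3 + 9 + 9\right) = 4 - 21 = -17$)
$\left(E{\left(-7 \right)} + 136\right) \left(-334\right) - 276 = \left(-17 + 136\right) \left(-334\right) - 276 = 119 \left(-334\right) - 276 = -39746 - 276 = -40022$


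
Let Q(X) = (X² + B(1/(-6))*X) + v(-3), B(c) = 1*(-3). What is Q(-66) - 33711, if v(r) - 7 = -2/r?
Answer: -87448/3 ≈ -29149.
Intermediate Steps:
v(r) = 7 - 2/r
B(c) = -3
Q(X) = 23/3 + X² - 3*X (Q(X) = (X² - 3*X) + (7 - 2/(-3)) = (X² - 3*X) + (7 - 2*(-⅓)) = (X² - 3*X) + (7 + ⅔) = (X² - 3*X) + 23/3 = 23/3 + X² - 3*X)
Q(-66) - 33711 = (23/3 + (-66)² - 3*(-66)) - 33711 = (23/3 + 4356 + 198) - 33711 = 13685/3 - 33711 = -87448/3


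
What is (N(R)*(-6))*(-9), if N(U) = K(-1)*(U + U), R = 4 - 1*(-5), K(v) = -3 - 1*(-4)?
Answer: 972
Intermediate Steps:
K(v) = 1 (K(v) = -3 + 4 = 1)
R = 9 (R = 4 + 5 = 9)
N(U) = 2*U (N(U) = 1*(U + U) = 1*(2*U) = 2*U)
(N(R)*(-6))*(-9) = ((2*9)*(-6))*(-9) = (18*(-6))*(-9) = -108*(-9) = 972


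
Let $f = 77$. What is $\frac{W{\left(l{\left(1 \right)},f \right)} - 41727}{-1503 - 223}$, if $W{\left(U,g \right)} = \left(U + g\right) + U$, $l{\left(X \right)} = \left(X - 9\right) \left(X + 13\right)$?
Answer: $\frac{20937}{863} \approx 24.261$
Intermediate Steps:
$l{\left(X \right)} = \left(-9 + X\right) \left(13 + X\right)$
$W{\left(U,g \right)} = g + 2 U$
$\frac{W{\left(l{\left(1 \right)},f \right)} - 41727}{-1503 - 223} = \frac{\left(77 + 2 \left(-117 + 1^{2} + 4 \cdot 1\right)\right) - 41727}{-1503 - 223} = \frac{\left(77 + 2 \left(-117 + 1 + 4\right)\right) - 41727}{-1726} = \left(\left(77 + 2 \left(-112\right)\right) - 41727\right) \left(- \frac{1}{1726}\right) = \left(\left(77 - 224\right) - 41727\right) \left(- \frac{1}{1726}\right) = \left(-147 - 41727\right) \left(- \frac{1}{1726}\right) = \left(-41874\right) \left(- \frac{1}{1726}\right) = \frac{20937}{863}$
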